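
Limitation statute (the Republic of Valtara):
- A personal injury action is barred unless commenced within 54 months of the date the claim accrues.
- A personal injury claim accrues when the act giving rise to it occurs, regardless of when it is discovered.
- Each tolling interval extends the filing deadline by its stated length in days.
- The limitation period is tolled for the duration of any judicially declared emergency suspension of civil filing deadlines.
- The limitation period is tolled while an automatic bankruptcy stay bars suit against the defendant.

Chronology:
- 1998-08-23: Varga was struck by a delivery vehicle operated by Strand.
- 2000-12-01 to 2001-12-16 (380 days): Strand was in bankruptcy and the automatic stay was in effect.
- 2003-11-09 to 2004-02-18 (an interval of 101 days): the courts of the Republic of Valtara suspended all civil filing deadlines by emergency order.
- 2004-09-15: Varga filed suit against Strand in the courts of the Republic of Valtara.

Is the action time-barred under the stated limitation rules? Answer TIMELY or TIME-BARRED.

The claim accrued on 1998-08-23, the date of the act.
54 months from 1998-08-23 is 2003-02-23.
Because the automatic bankruptcy stay ran from 2000-12-01 to 2001-12-16, the deadline is extended by 380 days to 2004-03-09.
The emergency suspension of filing deadlines from 2003-11-09 to 2004-02-18 tolled the period for 101 days, extending the deadline to 2004-06-18.
The 2004-09-15 filing falls after the 2004-06-18 deadline; the claim is time-barred.

TIME-BARRED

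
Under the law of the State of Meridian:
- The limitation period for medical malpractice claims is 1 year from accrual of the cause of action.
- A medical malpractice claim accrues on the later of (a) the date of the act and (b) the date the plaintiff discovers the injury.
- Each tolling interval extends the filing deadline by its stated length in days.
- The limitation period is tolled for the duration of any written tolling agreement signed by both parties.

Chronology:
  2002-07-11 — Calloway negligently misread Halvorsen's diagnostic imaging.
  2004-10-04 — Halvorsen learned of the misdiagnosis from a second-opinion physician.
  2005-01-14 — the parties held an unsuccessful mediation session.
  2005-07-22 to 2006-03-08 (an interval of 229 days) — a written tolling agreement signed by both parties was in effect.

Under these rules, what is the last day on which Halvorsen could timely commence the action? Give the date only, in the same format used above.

Taking the later of the act (2002-07-11) and discovery (2004-10-04), the claim accrued on 2004-10-04.
Adding the 1 year base period to 2004-10-04 gives a deadline of 2005-10-04, before any tolling.
Because the written tolling agreement ran from 2005-07-22 to 2006-03-08, the deadline is extended by 229 days to 2006-05-21.
None of the other events listed affects the running of the period under the stated rules.

2006-05-21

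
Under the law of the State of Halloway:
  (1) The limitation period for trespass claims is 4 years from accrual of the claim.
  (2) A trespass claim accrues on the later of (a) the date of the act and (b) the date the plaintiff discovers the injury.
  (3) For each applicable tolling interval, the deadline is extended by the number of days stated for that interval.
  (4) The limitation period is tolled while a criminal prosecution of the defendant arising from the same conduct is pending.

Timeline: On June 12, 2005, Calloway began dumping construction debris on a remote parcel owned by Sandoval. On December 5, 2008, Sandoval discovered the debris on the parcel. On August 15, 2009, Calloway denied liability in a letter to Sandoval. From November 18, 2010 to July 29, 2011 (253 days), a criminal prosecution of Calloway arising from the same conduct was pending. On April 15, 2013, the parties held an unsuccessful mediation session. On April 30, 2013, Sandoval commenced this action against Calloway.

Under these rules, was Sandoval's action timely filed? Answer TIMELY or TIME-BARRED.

TIMELY

Taking the later of the act (June 12, 2005) and discovery (December 5, 2008), the claim accrued on December 5, 2008.
4 years from December 5, 2008 is December 5, 2012.
Because the pending criminal prosecution ran from November 18, 2010 to July 29, 2011, the deadline is extended by 253 days to August 15, 2013.
None of the other events listed affects the running of the period under the stated rules.
Filing on April 30, 2013 beat the August 15, 2013 deadline — the action is timely.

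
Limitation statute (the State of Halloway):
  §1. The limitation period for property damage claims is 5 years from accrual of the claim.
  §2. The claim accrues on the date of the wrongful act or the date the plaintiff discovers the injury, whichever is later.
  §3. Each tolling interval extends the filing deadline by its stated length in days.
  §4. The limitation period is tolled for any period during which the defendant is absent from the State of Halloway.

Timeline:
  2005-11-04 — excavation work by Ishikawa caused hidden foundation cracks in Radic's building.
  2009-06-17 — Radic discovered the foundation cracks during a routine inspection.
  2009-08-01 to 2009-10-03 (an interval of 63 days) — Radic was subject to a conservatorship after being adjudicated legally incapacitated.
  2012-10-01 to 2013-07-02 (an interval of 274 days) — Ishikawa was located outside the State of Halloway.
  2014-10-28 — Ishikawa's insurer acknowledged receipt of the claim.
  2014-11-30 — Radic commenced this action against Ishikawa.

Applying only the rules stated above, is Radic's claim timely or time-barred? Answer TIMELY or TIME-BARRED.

TIMELY

The claim accrued on 2009-06-17 — the later of the 2005-11-04 act and the 2009-06-17 discovery.
The untolled deadline — 5 years after 2009-06-17 — is 2014-06-17.
The defendant's absence from the jurisdiction from 2012-10-01 to 2013-07-02 tolled the period for 274 days, extending the deadline to 2015-03-18.
Although the plaintiff's incapacity ran from 2009-08-01 to 2009-10-03, the stated rules do not make that a tolling event, so it is disregarded.
The other events in the timeline have no effect on the limitation period under the stated rules.
Filing on 2014-11-30 beat the 2015-03-18 deadline — the action is timely.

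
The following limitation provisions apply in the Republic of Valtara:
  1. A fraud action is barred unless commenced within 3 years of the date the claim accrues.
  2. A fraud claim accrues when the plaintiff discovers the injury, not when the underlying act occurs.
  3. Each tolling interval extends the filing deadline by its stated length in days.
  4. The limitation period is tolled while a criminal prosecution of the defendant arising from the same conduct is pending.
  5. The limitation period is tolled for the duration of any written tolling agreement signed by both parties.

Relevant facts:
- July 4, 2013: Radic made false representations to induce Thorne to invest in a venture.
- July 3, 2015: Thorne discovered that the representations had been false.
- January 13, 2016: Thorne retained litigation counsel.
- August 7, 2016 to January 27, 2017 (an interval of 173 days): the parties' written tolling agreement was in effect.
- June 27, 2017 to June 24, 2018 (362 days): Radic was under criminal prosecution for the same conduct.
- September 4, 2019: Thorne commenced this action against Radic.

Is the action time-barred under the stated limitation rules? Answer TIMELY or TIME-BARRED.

Under the discovery rule, the claim accrued on July 3, 2015, when Thorne discovered the injury — not on the July 4, 2013 date of the underlying act.
The untolled deadline — 3 years after July 3, 2015 — is July 3, 2018.
The period was tolled for 173 days by the written tolling agreement (August 7, 2016 to January 27, 2017), pushing the deadline to December 23, 2018.
Because the pending criminal prosecution ran from June 27, 2017 to June 24, 2018, the deadline is extended by 362 days to December 20, 2019.
None of the other events listed affects the running of the period under the stated rules.
The September 4, 2019 filing precedes the December 20, 2019 deadline; the claim is timely.

TIMELY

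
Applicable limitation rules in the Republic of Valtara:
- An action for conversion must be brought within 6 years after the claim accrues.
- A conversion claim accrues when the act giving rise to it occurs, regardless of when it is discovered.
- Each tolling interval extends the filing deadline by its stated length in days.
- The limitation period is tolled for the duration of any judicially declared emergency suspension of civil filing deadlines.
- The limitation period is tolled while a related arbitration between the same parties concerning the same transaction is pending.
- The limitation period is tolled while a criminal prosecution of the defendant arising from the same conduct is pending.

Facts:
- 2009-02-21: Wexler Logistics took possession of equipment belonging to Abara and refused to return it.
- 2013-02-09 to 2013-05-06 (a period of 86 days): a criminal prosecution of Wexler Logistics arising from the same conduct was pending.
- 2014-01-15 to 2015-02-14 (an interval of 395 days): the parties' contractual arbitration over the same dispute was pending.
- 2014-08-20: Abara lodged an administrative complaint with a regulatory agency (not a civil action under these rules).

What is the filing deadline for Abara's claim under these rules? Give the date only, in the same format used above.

The limitation period began to run on 2009-02-21.
Adding the 6 years base period to 2009-02-21 gives a deadline of 2015-02-21, before any tolling.
The period was tolled for 86 days by the pending criminal prosecution (2013-02-09 to 2013-05-06), pushing the deadline to 2015-05-18.
The period was tolled for 395 days by the pending related arbitration (2014-01-15 to 2015-02-14), pushing the deadline to 2016-06-16.
Nothing else in the chronology tolls or restarts the period.

2016-06-16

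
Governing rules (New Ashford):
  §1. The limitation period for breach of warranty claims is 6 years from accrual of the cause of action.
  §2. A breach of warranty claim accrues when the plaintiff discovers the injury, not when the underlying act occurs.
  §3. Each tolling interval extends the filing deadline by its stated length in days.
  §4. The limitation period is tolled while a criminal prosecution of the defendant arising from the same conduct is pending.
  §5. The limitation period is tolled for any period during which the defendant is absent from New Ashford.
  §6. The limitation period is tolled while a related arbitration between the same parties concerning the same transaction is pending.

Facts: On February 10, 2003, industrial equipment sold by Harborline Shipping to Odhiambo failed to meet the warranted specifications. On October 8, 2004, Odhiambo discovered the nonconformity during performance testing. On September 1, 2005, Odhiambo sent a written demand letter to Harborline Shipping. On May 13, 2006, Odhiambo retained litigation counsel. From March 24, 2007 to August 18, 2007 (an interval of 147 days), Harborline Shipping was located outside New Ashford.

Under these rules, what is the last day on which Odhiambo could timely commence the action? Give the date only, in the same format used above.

March 4, 2011

The claim did not accrue until Odhiambo discovered the injury on October 8, 2004; the February 10, 2003 act date does not start the clock under the stated rule.
6 years from October 8, 2004 is October 8, 2010.
The period was tolled for 147 days by the defendant's absence from the jurisdiction (March 24, 2007 to August 18, 2007), pushing the deadline to March 4, 2011.
Nothing else in the chronology tolls or restarts the period.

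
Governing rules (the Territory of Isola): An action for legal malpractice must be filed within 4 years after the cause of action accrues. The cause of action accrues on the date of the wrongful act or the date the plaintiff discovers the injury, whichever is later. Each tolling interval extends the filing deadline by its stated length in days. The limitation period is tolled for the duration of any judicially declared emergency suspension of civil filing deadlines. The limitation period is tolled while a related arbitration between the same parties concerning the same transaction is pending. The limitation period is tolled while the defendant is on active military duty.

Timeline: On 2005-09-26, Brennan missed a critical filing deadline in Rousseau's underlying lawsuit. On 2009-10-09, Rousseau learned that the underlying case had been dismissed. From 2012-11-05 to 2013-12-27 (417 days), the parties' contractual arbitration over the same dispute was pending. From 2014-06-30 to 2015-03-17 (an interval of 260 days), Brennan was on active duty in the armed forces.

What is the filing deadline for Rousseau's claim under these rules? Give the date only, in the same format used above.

Because discovery on 2009-10-09 post-dates the 2005-09-26 act, accrual under the later-of rule falls on 2009-10-09.
4 years from 2009-10-09 is 2013-10-09.
Because the pending related arbitration ran from 2012-11-05 to 2013-12-27, the deadline is extended by 417 days to 2014-11-30.
The defendant's active military service from 2014-06-30 to 2015-03-17 tolled the period for 260 days, extending the deadline to 2015-08-17.

2015-08-17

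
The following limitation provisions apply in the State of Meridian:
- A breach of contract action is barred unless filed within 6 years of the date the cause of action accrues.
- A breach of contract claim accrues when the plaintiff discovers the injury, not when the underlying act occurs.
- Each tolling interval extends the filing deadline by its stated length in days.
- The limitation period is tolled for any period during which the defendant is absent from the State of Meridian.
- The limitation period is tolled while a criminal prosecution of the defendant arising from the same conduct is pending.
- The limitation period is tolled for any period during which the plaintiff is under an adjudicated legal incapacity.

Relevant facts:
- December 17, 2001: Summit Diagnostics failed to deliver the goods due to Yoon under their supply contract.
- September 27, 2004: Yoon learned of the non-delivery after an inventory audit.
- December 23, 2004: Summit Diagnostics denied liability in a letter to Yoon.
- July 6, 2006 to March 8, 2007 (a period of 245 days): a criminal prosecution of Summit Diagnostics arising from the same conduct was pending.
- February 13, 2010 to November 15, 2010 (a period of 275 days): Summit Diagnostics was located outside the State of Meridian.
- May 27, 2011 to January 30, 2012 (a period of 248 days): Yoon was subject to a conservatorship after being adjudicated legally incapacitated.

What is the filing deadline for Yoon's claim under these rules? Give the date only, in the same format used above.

November 3, 2012

Under the discovery rule, the claim accrued on September 27, 2004, when Yoon discovered the injury — not on the December 17, 2001 date of the underlying act.
The untolled deadline — 6 years after September 27, 2004 — is September 27, 2010.
Because the pending criminal prosecution ran from July 6, 2006 to March 8, 2007, the deadline is extended by 245 days to May 30, 2011.
The period was tolled for 275 days by the defendant's absence from the jurisdiction (February 13, 2010 to November 15, 2010), pushing the deadline to February 29, 2012.
The plaintiff's legal incapacity from May 27, 2011 to January 30, 2012 tolled the period for 248 days, extending the deadline to November 3, 2012.
The other events in the timeline have no effect on the limitation period under the stated rules.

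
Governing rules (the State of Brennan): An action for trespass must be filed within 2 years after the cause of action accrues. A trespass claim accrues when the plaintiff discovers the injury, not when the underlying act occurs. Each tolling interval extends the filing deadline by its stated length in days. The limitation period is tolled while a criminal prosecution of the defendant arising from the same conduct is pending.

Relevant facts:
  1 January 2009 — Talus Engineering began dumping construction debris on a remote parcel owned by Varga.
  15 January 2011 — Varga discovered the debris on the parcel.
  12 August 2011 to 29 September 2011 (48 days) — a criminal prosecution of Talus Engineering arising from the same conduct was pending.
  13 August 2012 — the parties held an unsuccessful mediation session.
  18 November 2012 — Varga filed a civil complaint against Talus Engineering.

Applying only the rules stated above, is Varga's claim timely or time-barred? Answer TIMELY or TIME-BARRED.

TIMELY

Under the discovery rule, the claim accrued on 15 January 2011, when Varga discovered the injury — not on the 1 January 2009 date of the underlying act.
Adding the 2 years base period to 15 January 2011 gives a deadline of 15 January 2013, before any tolling.
The pending criminal prosecution from 12 August 2011 to 29 September 2011 tolled the period for 48 days, extending the deadline to 4 March 2013.
Nothing else in the chronology tolls or restarts the period.
Varga filed on 18 November 2012, before the 4 March 2013 deadline, so the action is timely.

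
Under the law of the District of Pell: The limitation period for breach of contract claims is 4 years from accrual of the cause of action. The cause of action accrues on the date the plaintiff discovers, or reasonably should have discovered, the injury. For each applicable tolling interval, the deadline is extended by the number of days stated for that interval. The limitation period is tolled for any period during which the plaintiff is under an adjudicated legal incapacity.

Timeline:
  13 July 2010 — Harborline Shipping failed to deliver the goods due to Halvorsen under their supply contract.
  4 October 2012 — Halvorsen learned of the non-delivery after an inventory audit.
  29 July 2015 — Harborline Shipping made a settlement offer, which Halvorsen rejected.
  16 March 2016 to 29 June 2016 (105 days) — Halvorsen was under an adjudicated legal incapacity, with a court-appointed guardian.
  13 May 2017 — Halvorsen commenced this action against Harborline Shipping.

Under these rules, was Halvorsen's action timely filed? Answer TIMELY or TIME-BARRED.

The claim did not accrue until Halvorsen discovered the injury on 4 October 2012; the 13 July 2010 act date does not start the clock under the stated rule.
Adding the 4 years base period to 4 October 2012 gives a deadline of 4 October 2016, before any tolling.
The plaintiff's legal incapacity from 16 March 2016 to 29 June 2016 tolled the period for 105 days, extending the deadline to 17 January 2017.
None of the other events listed affects the running of the period under the stated rules.
Filing on 13 May 2017 missed the 17 January 2017 deadline — the action is time-barred.

TIME-BARRED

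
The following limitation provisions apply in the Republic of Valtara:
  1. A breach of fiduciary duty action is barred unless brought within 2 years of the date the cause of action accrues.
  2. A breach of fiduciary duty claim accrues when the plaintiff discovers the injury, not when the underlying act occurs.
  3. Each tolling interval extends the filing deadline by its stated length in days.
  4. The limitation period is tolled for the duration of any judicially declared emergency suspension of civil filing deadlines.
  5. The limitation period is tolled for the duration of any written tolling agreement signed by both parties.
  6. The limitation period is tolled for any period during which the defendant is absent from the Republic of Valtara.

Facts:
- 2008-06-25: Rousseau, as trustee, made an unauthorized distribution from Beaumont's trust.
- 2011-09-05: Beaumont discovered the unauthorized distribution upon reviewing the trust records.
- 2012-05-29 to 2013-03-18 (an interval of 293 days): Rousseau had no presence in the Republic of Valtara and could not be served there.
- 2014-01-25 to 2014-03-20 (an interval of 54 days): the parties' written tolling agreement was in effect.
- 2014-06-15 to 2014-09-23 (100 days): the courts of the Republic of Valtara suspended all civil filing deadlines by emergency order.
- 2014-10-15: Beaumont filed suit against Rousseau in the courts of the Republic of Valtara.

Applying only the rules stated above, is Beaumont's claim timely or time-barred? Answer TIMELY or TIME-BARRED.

Accrual is tied to discovery, so the period began on 2011-09-05 rather than on 2008-06-25 when the act occurred.
Adding the 2 years base period to 2011-09-05 gives a deadline of 2013-09-05, before any tolling.
The period was tolled for 293 days by the defendant's absence from the jurisdiction (2012-05-29 to 2013-03-18), pushing the deadline to 2014-06-25.
The written tolling agreement from 2014-01-25 to 2014-03-20 tolled the period for 54 days, extending the deadline to 2014-08-18.
Because the emergency suspension of filing deadlines ran from 2014-06-15 to 2014-09-23, the deadline is extended by 100 days to 2014-11-26.
Filing on 2014-10-15 beat the 2014-11-26 deadline — the action is timely.

TIMELY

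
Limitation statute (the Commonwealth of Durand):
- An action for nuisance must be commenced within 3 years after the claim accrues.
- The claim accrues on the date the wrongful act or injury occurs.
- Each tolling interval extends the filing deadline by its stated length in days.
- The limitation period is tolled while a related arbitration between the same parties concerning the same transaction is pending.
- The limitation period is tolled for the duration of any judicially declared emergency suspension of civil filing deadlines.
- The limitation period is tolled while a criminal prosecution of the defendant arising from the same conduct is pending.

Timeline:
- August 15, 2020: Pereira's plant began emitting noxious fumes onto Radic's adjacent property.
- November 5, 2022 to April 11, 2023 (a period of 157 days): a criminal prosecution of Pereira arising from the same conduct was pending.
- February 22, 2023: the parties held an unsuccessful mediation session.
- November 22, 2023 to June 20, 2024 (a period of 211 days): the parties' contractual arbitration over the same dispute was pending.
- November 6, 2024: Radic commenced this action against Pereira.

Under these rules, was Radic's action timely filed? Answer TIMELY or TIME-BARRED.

TIME-BARRED

The claim accrued on August 15, 2020, the date of the act.
Adding the 3 years base period to August 15, 2020 gives a deadline of August 15, 2023, before any tolling.
The period was tolled for 157 days by the pending criminal prosecution (November 5, 2022 to April 11, 2023), pushing the deadline to January 19, 2024.
The period was tolled for 211 days by the pending related arbitration (November 22, 2023 to June 20, 2024), pushing the deadline to August 17, 2024.
None of the other events listed affects the running of the period under the stated rules.
Filing on November 6, 2024 missed the August 17, 2024 deadline — the action is time-barred.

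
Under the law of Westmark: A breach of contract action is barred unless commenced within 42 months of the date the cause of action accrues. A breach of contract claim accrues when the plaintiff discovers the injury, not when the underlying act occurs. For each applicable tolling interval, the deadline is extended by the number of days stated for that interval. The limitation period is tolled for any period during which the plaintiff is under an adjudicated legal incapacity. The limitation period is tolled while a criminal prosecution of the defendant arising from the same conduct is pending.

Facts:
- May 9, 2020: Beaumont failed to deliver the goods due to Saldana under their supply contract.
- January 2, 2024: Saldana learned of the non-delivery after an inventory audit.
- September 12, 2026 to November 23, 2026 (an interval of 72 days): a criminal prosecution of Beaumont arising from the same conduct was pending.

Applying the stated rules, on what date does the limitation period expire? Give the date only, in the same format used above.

September 12, 2027

Under the discovery rule, the claim accrued on January 2, 2024, when Saldana discovered the injury — not on the May 9, 2020 date of the underlying act.
The untolled deadline — 42 months after January 2, 2024 — is July 2, 2027.
The period was tolled for 72 days by the pending criminal prosecution (September 12, 2026 to November 23, 2026), pushing the deadline to September 12, 2027.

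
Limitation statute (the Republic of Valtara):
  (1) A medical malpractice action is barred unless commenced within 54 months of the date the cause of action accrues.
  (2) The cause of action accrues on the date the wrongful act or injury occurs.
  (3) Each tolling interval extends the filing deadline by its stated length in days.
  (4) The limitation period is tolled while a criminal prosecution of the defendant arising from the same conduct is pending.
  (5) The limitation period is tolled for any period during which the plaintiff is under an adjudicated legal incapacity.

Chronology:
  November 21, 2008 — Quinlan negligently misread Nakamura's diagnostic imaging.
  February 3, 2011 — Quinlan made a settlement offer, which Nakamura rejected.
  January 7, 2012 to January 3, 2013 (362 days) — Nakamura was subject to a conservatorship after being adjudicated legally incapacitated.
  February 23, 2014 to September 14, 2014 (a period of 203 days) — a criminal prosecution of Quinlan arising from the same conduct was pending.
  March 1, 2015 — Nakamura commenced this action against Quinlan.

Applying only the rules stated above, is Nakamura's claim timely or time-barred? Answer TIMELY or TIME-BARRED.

TIME-BARRED

The limitation period began to run on November 21, 2008.
The untolled deadline — 54 months after November 21, 2008 — is May 21, 2013.
The period was tolled for 362 days by the plaintiff's legal incapacity (January 7, 2012 to January 3, 2013), pushing the deadline to May 18, 2014.
Because the pending criminal prosecution ran from February 23, 2014 to September 14, 2014, the deadline is extended by 203 days to December 7, 2014.
The other events in the timeline have no effect on the limitation period under the stated rules.
Nakamura filed on March 1, 2015, after the December 7, 2014 deadline, so the action is time-barred.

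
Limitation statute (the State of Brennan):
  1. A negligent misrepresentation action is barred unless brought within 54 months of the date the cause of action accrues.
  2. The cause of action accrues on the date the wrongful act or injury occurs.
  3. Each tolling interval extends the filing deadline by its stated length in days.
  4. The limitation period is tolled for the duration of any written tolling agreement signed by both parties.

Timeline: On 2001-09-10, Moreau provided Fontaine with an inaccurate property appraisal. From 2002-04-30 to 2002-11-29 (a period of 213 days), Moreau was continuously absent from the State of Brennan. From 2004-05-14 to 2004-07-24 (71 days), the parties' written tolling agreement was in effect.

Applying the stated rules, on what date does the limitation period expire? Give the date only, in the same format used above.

2006-05-20

The claim accrued on 2001-09-10, when the wrongful act occurred.
Adding the 54 months base period to 2001-09-10 gives a deadline of 2006-03-10, before any tolling.
Because the written tolling agreement ran from 2004-05-14 to 2004-07-24, the deadline is extended by 71 days to 2006-05-20.
No stated provision tolls the period for the defendant's absence, so the interval from 2002-04-30 to 2002-11-29 has no effect on the deadline.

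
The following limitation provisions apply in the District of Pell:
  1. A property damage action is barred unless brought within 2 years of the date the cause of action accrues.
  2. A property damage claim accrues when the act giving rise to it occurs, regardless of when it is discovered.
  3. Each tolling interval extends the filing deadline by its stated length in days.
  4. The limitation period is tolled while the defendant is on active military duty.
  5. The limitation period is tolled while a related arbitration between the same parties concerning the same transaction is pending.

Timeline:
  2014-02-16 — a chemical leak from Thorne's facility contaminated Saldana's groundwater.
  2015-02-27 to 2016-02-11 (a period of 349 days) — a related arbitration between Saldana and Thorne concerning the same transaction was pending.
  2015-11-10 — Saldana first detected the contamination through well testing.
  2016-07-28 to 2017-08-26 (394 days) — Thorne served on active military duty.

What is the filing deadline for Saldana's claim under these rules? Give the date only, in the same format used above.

The claim accrued on 2014-02-16, when the wrongful act occurred; under the stated occurrence rule the 2015-11-10 discovery does not delay accrual.
Adding the 2 years base period to 2014-02-16 gives a deadline of 2016-02-16, before any tolling.
Because the pending related arbitration ran from 2015-02-27 to 2016-02-11, the deadline is extended by 349 days to 2017-01-30.
The defendant's active military service from 2016-07-28 to 2017-08-26 tolled the period for 394 days, extending the deadline to 2018-02-28.

2018-02-28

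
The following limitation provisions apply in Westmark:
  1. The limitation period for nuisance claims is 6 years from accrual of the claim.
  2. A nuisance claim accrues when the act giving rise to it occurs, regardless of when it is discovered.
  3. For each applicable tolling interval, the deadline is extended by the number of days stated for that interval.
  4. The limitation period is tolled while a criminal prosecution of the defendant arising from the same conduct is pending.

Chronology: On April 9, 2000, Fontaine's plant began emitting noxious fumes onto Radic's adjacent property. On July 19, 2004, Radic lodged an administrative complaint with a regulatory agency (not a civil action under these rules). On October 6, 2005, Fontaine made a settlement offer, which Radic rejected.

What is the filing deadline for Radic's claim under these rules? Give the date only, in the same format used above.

The limitation period began to run on April 9, 2000.
6 years from April 9, 2000 is April 9, 2006.
The other events in the timeline have no effect on the limitation period under the stated rules.

April 9, 2006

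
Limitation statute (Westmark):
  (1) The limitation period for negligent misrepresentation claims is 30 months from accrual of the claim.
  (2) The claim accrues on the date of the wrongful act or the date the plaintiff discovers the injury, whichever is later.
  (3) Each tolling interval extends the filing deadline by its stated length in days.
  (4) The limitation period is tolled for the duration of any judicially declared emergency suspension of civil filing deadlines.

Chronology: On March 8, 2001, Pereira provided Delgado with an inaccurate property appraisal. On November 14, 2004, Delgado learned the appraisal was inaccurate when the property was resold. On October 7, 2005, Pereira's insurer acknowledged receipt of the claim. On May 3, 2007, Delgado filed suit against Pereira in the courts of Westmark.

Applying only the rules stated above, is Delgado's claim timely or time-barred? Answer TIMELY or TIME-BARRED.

TIMELY

Because discovery on November 14, 2004 post-dates the March 8, 2001 act, accrual under the later-of rule falls on November 14, 2004.
30 months from November 14, 2004 is May 14, 2007.
None of the other events listed affects the running of the period under the stated rules.
Delgado filed on May 3, 2007, before the May 14, 2007 deadline, so the action is timely.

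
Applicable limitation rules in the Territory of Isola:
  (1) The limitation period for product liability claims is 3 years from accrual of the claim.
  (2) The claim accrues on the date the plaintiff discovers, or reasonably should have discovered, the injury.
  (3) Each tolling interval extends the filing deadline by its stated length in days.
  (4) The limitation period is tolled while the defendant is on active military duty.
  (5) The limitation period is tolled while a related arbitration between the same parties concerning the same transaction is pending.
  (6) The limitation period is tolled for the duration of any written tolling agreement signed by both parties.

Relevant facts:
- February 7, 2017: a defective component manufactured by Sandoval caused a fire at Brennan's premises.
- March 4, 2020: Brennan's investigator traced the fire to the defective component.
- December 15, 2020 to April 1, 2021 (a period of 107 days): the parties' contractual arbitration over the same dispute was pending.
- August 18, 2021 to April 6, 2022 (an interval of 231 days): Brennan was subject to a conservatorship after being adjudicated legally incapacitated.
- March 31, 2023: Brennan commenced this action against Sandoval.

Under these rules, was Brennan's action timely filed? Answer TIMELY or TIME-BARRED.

The claim did not accrue until Brennan discovered the injury on March 4, 2020; the February 7, 2017 act date does not start the clock under the stated rule.
3 years from March 4, 2020 is March 4, 2023.
The period was tolled for 107 days by the pending related arbitration (December 15, 2020 to April 1, 2021), pushing the deadline to June 19, 2023.
No stated provision tolls the period for the plaintiff's incapacity, so the interval from August 18, 2021 to April 6, 2022 has no effect on the deadline.
Brennan filed on March 31, 2023, before the June 19, 2023 deadline, so the action is timely.

TIMELY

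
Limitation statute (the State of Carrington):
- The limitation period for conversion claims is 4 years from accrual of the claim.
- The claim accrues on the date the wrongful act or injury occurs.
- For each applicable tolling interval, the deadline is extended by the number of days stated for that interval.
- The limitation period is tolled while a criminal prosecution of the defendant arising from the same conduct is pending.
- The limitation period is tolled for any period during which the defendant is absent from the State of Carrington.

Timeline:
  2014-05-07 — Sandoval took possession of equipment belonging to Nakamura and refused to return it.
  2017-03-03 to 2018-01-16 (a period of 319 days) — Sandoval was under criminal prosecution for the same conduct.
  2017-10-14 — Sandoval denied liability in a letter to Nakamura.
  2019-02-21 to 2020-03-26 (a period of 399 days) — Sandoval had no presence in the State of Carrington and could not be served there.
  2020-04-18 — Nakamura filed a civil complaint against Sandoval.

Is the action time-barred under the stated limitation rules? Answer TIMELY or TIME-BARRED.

TIMELY

The claim accrued on 2014-05-07, the date of the act.
Adding the 4 years base period to 2014-05-07 gives a deadline of 2018-05-07, before any tolling.
The period was tolled for 319 days by the pending criminal prosecution (2017-03-03 to 2018-01-16), pushing the deadline to 2019-03-22.
Because the defendant's absence from the jurisdiction ran from 2019-02-21 to 2020-03-26, the deadline is extended by 399 days to 2020-04-24.
The other events in the timeline have no effect on the limitation period under the stated rules.
The 2020-04-18 filing precedes the 2020-04-24 deadline; the claim is timely.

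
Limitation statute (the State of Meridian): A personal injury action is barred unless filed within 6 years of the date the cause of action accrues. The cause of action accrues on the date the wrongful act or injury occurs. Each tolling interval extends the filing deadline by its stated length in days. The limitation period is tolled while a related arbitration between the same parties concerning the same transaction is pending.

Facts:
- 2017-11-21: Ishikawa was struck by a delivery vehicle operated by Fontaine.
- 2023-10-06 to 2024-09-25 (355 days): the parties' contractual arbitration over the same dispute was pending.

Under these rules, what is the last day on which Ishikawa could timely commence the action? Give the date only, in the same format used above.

The cause of action accrued on 2017-11-21, the date of the act.
Adding the 6 years base period to 2017-11-21 gives a deadline of 2023-11-21, before any tolling.
The period was tolled for 355 days by the pending related arbitration (2023-10-06 to 2024-09-25), pushing the deadline to 2024-11-10.

2024-11-10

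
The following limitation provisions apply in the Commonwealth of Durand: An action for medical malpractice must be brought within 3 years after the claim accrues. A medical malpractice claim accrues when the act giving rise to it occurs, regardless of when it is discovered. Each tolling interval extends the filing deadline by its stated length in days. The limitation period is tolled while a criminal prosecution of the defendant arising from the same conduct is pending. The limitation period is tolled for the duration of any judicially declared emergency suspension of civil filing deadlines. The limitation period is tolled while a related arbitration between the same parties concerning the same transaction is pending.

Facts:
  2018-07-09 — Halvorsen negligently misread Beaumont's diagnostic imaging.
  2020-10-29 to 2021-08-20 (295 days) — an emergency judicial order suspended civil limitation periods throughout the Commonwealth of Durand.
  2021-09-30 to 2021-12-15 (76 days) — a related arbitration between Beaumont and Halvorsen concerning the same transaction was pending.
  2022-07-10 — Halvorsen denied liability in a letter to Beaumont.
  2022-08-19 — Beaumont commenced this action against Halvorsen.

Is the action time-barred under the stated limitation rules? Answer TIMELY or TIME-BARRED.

The claim accrued on 2018-07-09, when the wrongful act occurred.
Adding the 3 years base period to 2018-07-09 gives a deadline of 2021-07-09, before any tolling.
The period was tolled for 295 days by the emergency suspension of filing deadlines (2020-10-29 to 2021-08-20), pushing the deadline to 2022-04-30.
The pending related arbitration from 2021-09-30 to 2021-12-15 tolled the period for 76 days, extending the deadline to 2022-07-15.
Nothing else in the chronology tolls or restarts the period.
Beaumont filed on 2022-08-19, after the 2022-07-15 deadline, so the action is time-barred.

TIME-BARRED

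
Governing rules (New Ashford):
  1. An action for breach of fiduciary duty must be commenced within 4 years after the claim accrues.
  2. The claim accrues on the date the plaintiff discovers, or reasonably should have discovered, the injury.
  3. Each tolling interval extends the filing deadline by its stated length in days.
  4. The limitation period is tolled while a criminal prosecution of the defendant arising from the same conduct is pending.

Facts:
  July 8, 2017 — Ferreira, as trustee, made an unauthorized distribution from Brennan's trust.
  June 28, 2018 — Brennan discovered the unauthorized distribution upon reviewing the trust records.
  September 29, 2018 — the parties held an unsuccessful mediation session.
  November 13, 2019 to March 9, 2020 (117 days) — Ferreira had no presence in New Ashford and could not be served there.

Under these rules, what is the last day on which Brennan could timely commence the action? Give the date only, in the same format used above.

The claim did not accrue until Brennan discovered the injury on June 28, 2018; the July 8, 2017 act date does not start the clock under the stated rule.
Adding the 4 years base period to June 28, 2018 gives a deadline of June 28, 2022, before any tolling.
No stated provision tolls the period for the defendant's absence, so the interval from November 13, 2019 to March 9, 2020 has no effect on the deadline.
Nothing else in the chronology tolls or restarts the period.

June 28, 2022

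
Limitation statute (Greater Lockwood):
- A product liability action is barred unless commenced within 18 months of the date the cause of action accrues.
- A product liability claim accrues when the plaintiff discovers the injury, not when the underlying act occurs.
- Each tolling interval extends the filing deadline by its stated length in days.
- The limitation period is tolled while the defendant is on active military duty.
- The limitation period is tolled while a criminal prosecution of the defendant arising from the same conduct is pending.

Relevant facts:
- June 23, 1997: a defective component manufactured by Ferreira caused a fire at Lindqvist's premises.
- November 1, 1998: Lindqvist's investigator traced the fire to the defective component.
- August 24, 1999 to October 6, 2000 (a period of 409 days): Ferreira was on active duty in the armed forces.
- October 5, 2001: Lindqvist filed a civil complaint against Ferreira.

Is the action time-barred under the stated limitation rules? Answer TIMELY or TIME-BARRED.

Under the discovery rule, the claim accrued on November 1, 1998, when Lindqvist discovered the injury — not on the June 23, 1997 date of the underlying act.
18 months from November 1, 1998 is May 1, 2000.
The defendant's active military service from August 24, 1999 to October 6, 2000 tolled the period for 409 days, extending the deadline to June 14, 2001.
The October 5, 2001 filing falls after the June 14, 2001 deadline; the claim is time-barred.

TIME-BARRED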